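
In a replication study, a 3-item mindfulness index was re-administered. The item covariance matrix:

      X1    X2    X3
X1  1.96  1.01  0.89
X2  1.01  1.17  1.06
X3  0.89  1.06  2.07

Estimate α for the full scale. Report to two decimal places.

α = 0.80

sum of item variances = 1.96 + 1.17 + 2.07 = 5.20
Σ_{i<j} σ_ij = 2.96
σ²_T = 5.20 + 2 × 2.96 = 11.12
α = (k/(k−1))·(1 − sum of item variances/σ²_T) = (3/2)·(1 − 5.20/11.12) = 0.80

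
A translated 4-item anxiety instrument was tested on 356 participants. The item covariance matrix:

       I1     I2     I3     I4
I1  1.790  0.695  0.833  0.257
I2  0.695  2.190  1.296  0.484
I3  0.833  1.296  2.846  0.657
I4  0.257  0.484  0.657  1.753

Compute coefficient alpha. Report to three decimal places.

α = 0.661

Σσ²ᵢ = 1.790 + 2.190 + 2.846 + 1.753 = 8.579
Sum of the distinct covariances = 4.222
total variance = 8.579 + 2 × 4.222 = 17.023
α = (k/(k−1))·(1 − Σσ²ᵢ/total variance) = (4/3)·(1 − 8.579/17.023) = 0.661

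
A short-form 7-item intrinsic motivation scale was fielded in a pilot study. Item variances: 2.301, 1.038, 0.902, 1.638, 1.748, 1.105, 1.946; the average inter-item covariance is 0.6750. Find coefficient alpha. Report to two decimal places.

Σσ²ᵢ = 2.301 + 1.038 + 0.902 + 1.638 + 1.748 + 1.105 + 1.946 = 10.678
Sum of the 21 distinct covariances = 21 × 0.6750 = 14.1750
total variance = Σσ²ᵢ + 2·Σcov = 10.678 + 2 × 14.1750 = 39.0280
α = (7/6)·(1 − 10.678/39.0280) = 0.85

α = 0.85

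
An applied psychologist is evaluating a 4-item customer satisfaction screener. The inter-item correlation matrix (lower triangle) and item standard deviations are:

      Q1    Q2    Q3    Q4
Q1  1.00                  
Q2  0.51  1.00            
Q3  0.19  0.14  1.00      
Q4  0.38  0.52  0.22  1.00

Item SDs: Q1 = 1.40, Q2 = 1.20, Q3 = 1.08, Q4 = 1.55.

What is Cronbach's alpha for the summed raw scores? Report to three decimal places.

Cronbach's alpha = 0.667

Σσ²ᵢ = 1.40² + 1.20² + 1.08² + 1.55² = 6.9689
Covariances σ_ij = r_ij · s_i · s_j:
  σ(Q1,Q2) = 0.51 × 1.40 × 1.20 = 0.8568
  σ(Q1,Q3) = 0.19 × 1.40 × 1.08 = 0.2873
  σ(Q1,Q4) = 0.38 × 1.40 × 1.55 = 0.8246
  σ(Q2,Q3) = 0.14 × 1.20 × 1.08 = 0.1814
  σ(Q2,Q4) = 0.52 × 1.20 × 1.55 = 0.9672
  σ(Q3,Q4) = 0.22 × 1.08 × 1.55 = 0.3683
σ²_T = Σσ²ᵢ + 2·Σσ_ij = 6.9689 + 2 × 3.4856 = 13.9401
α = (4/3)·(1 − 6.9689/13.9401) = 0.667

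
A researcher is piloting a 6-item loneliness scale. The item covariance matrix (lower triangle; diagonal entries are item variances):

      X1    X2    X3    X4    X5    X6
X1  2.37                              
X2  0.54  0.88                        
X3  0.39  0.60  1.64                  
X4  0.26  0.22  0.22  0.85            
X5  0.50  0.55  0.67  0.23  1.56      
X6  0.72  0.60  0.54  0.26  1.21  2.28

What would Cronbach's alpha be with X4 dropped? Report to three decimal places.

Cronbach's alpha = 0.739

Remaining items: X1, X2, X3, X5, X6 (k = 5).
sum of item variances = 2.37 + 0.88 + 1.64 + 1.56 + 2.28 = 8.73
σ²_total = 8.73 + 2 × 6.32 = 21.37
α (item deleted) = (5/4)·(1 − 8.73/21.37) = 0.739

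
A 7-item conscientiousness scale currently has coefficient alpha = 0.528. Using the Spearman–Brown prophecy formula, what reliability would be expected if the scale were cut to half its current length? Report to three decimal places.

Length factor m = 1/2
α' = m·α / (1 − (1−m)·α)
   = 1/2 × 0.528 / (1 − (1 − 1/2) × 0.528)
   = 0.2640 / 0.7360 = 0.359

predicted reliability = 0.359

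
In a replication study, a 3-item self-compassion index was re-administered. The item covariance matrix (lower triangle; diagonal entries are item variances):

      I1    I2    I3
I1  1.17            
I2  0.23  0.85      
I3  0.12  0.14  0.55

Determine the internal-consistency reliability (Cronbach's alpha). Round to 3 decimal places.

Σσᵢ² = 1.17 + 0.85 + 0.55 = 2.57
Sum of off-diagonal covariances = 0.49
σ²_total = 2.57 + 2 × 0.49 = 3.55
α = (k/(k−1))·(1 − Σσᵢ²/σ²_total) = (3/2)·(1 − 2.57/3.55) = 0.414

Cronbach's alpha = 0.414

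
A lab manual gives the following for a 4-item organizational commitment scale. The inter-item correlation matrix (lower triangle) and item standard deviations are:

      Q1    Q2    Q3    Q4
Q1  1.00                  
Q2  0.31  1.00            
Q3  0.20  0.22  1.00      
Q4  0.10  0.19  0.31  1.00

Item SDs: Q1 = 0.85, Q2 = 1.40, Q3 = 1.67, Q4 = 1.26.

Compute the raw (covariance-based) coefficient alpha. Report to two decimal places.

α = 0.52

Σσ²ᵢ = 0.85² + 1.40² + 1.67² + 1.26² = 7.0590
Covariances σ_ij = r_ij · s_i · s_j:
  σ(Q1,Q2) = 0.31 × 0.85 × 1.40 = 0.3689
  σ(Q1,Q3) = 0.20 × 0.85 × 1.67 = 0.2839
  σ(Q1,Q4) = 0.10 × 0.85 × 1.26 = 0.1071
  σ(Q2,Q3) = 0.22 × 1.40 × 1.67 = 0.5144
  σ(Q2,Q4) = 0.19 × 1.40 × 1.26 = 0.3352
  σ(Q3,Q4) = 0.31 × 1.67 × 1.26 = 0.6523
σ²_T = Σσ²ᵢ + 2·Σσ_ij = 7.0590 + 2 × 2.2618 = 11.5826
α = (4/3)·(1 − 7.0590/11.5826) = 0.52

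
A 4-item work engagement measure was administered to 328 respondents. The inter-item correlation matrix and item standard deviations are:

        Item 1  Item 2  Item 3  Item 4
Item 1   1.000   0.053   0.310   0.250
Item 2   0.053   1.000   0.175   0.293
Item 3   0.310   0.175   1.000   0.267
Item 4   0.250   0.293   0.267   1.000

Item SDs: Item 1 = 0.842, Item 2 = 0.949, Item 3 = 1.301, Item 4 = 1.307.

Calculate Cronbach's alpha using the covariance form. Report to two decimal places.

α = 0.54

Σσ²ᵢ = 0.842² + 0.949² + 1.301² + 1.307² = 5.0104
Covariances σ_ij = r_ij · s_i · s_j:
  σ(Item 1,Item 2) = 0.053 × 0.842 × 0.949 = 0.0424
  σ(Item 1,Item 3) = 0.310 × 0.842 × 1.301 = 0.3396
  σ(Item 1,Item 4) = 0.250 × 0.842 × 1.307 = 0.2751
  σ(Item 2,Item 3) = 0.175 × 0.949 × 1.301 = 0.2161
  σ(Item 2,Item 4) = 0.293 × 0.949 × 1.307 = 0.3634
  σ(Item 3,Item 4) = 0.267 × 1.301 × 1.307 = 0.4540
σ²_T = Σσ²ᵢ + 2·Σσ_ij = 5.0104 + 2 × 1.6906 = 8.3916
α = (4/3)·(1 − 5.0104/8.3916) = 0.54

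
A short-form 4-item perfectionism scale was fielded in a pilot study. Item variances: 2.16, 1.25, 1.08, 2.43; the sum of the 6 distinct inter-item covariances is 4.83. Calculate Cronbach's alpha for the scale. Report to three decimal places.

α = 0.777

Σσ²ᵢ = 2.16 + 1.25 + 1.08 + 2.43 = 6.92
Sum of distinct covariances = 4.83
σ²_T = Σσ²ᵢ + 2·Σcov = 6.92 + 2 × 4.83 = 16.58
α = (4/3)·(1 − 6.92/16.58) = 0.777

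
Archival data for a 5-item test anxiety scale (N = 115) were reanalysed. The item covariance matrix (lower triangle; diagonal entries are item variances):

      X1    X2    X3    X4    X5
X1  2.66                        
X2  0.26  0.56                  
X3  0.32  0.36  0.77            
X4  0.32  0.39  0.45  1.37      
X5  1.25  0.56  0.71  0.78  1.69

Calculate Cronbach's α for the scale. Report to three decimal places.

Σσᵢ² = 2.66 + 0.56 + 0.77 + 1.37 + 1.69 = 7.05
Sum of the distinct covariances = 5.40
total variance = 7.05 + 2 × 5.40 = 17.85
α = (k/(k−1))·(1 − Σσᵢ²/total variance) = (5/4)·(1 − 7.05/17.85) = 0.756

α = 0.756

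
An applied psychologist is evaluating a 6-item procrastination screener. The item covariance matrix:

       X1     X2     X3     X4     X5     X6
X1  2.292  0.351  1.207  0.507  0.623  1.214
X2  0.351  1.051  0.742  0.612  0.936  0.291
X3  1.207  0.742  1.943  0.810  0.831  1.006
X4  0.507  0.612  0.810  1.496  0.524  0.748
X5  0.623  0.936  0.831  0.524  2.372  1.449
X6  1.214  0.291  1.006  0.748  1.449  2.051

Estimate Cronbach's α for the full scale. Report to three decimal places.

ΣVar(i) = 2.292 + 1.051 + 1.943 + 1.496 + 2.372 + 2.051 = 11.205
Sum of off-diagonal covariances = 11.851
σ²_total = 11.205 + 2 × 11.851 = 34.907
α = (k/(k−1))·(1 − ΣVar(i)/σ²_total) = (6/5)·(1 − 11.205/34.907) = 0.815

Cronbach's α = 0.815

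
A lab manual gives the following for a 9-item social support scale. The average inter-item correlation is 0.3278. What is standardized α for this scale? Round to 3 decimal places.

standardized α = 0.814

Standardized α = k·r̄ / (1 + (k−1)·r̄) = 9 × 0.3278 / (1 + 8 × 0.3278)
  = 2.9502 / 3.6224 = 0.814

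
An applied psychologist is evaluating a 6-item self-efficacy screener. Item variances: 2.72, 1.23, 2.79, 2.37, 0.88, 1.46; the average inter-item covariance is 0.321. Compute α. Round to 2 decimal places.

α = 0.55

sum of item variances = 2.72 + 1.23 + 2.79 + 2.37 + 0.88 + 1.46 = 11.45
Sum of the 15 distinct covariances = 15 × 0.321 = 4.815
Var(T) = sum of item variances + 2·Σcov = 11.45 + 2 × 4.815 = 21.080
α = (6/5)·(1 − 11.45/21.080) = 0.55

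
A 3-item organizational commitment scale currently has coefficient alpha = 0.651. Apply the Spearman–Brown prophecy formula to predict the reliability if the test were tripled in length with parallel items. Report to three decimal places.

predicted reliability = 0.848

Length factor m = 3
α' = m·α / (1 + (m−1)·α)
   = 3 × 0.651 / (1 + (3 − 1) × 0.651)
   = 1.9530 / 2.3020 = 0.848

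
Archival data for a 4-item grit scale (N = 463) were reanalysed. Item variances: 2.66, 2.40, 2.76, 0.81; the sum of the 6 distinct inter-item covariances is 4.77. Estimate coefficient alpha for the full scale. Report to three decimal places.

coefficient alpha = 0.700

Σσ²ᵢ = 2.66 + 2.40 + 2.76 + 0.81 = 8.63
Sum of distinct covariances = 4.77
σ²_T = Σσ²ᵢ + 2·Σcov = 8.63 + 2 × 4.77 = 18.17
α = (4/3)·(1 − 8.63/18.17) = 0.700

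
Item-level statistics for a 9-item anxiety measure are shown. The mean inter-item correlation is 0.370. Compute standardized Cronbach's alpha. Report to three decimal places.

α = 0.841

Standardized α = k·r̄ / (1 + (k−1)·r̄) = 9 × 0.370 / (1 + 8 × 0.370)
  = 3.3300 / 3.9600 = 0.841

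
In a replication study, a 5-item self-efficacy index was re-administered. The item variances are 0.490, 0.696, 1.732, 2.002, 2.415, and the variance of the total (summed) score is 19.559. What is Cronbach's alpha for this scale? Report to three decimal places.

Σσᵢ² = 0.490 + 0.696 + 1.732 + 2.002 + 2.415 = 7.335
α = (k/(k−1))·(1 − Σσᵢ²/σ²_total) = (5/4)·(1 − 7.335/19.559) = 0.781

Cronbach's alpha = 0.781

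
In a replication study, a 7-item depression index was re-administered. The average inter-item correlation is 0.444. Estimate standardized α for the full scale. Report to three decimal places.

standardized α = 0.848

Standardized α = k·r̄ / (1 + (k−1)·r̄) = 7 × 0.444 / (1 + 6 × 0.444)
  = 3.1080 / 3.6640 = 0.848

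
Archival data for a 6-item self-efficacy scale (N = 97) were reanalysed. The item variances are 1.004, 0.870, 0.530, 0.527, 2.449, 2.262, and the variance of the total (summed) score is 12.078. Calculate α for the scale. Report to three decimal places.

α = 0.441

ΣVar(i) = 1.004 + 0.870 + 0.530 + 0.527 + 2.449 + 2.262 = 7.642
α = (k/(k−1))·(1 − ΣVar(i)/total variance) = (6/5)·(1 − 7.642/12.078) = 0.441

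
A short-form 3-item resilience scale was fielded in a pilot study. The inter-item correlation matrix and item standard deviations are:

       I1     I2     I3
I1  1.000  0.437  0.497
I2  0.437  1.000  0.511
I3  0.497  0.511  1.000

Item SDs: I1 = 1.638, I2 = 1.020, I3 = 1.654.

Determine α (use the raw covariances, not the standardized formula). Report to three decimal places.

Σσ²ᵢ = 1.638² + 1.020² + 1.654² = 6.4592
Covariances σ_ij = r_ij · s_i · s_j:
  σ(I1,I2) = 0.437 × 1.638 × 1.020 = 0.7301
  σ(I1,I3) = 0.497 × 1.638 × 1.654 = 1.3465
  σ(I2,I3) = 0.511 × 1.020 × 1.654 = 0.8621
σ²_T = Σσ²ᵢ + 2·Σσ_ij = 6.4592 + 2 × 2.9387 = 12.3366
α = (3/2)·(1 − 6.4592/12.3366) = 0.715

α = 0.715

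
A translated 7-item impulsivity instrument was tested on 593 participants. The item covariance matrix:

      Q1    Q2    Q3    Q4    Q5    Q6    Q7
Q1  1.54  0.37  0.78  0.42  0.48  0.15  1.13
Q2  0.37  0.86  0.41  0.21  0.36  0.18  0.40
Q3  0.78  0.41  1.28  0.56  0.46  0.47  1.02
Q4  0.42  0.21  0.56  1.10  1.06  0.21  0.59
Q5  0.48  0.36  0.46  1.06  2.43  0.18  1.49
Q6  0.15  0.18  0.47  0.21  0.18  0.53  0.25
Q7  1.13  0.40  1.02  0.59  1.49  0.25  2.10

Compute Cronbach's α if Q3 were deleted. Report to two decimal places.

Cronbach's α = 0.76

Remaining items: Q1, Q2, Q4, Q5, Q6, Q7 (k = 6).
Σσᵢ² = 1.54 + 0.86 + 1.10 + 2.43 + 0.53 + 2.10 = 8.56
σ²_total = 8.56 + 2 × 7.48 = 23.52
α (item deleted) = (6/5)·(1 − 8.56/23.52) = 0.76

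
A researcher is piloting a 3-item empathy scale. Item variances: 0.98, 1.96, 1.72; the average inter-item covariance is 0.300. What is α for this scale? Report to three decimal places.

Σσᵢ² = 0.98 + 1.96 + 1.72 = 4.66
Sum of the 3 distinct covariances = 3 × 0.300 = 0.900
σ²_total = Σσᵢ² + 2·Σcov = 4.66 + 2 × 0.900 = 6.460
α = (3/2)·(1 − 4.66/6.460) = 0.418

α = 0.418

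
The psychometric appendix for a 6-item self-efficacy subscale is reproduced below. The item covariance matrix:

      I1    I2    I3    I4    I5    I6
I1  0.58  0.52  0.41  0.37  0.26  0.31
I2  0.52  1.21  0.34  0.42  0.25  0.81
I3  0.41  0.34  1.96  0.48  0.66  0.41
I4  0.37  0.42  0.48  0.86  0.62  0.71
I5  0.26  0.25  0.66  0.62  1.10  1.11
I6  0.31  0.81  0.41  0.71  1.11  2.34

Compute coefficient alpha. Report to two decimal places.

α = 0.79

Σσᵢ² = 0.58 + 1.21 + 1.96 + 0.86 + 1.10 + 2.34 = 8.05
Σ_{i<j} σ_ij = 7.68
σ²_total = 8.05 + 2 × 7.68 = 23.41
α = (k/(k−1))·(1 − Σσᵢ²/σ²_total) = (6/5)·(1 − 8.05/23.41) = 0.79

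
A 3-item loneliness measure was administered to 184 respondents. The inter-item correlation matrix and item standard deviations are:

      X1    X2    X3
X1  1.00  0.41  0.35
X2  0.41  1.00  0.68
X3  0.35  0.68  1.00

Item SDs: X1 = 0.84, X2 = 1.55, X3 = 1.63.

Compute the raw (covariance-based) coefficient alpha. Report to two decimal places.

α = 0.73

Σσ²ᵢ = 0.84² + 1.55² + 1.63² = 5.7650
Covariances σ_ij = r_ij · s_i · s_j:
  σ(X1,X2) = 0.41 × 0.84 × 1.55 = 0.5338
  σ(X1,X3) = 0.35 × 0.84 × 1.63 = 0.4792
  σ(X2,X3) = 0.68 × 1.55 × 1.63 = 1.7180
σ²_T = Σσ²ᵢ + 2·Σσ_ij = 5.7650 + 2 × 2.7310 = 11.2270
α = (3/2)·(1 − 5.7650/11.2270) = 0.73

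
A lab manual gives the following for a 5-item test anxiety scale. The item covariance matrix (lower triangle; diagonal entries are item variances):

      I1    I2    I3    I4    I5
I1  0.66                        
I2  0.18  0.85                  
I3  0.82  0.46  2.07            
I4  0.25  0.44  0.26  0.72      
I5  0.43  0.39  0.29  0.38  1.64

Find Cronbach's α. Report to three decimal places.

Cronbach's α = 0.710

ΣVar(i) = 0.66 + 0.85 + 2.07 + 0.72 + 1.64 = 5.94
Σ_{i<j} σ_ij = 3.90
total variance = 5.94 + 2 × 3.90 = 13.74
α = (k/(k−1))·(1 − ΣVar(i)/total variance) = (5/4)·(1 − 5.94/13.74) = 0.710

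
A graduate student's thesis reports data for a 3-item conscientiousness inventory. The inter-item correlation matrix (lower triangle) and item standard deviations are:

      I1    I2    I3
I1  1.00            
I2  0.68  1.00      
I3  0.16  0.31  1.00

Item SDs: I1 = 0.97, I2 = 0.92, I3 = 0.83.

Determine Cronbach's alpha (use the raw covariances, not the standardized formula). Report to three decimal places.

α = 0.660

Σσ²ᵢ = 0.97² + 0.92² + 0.83² = 2.4762
Covariances σ_ij = r_ij · s_i · s_j:
  σ(I1,I2) = 0.68 × 0.97 × 0.92 = 0.6068
  σ(I1,I3) = 0.16 × 0.97 × 0.83 = 0.1288
  σ(I2,I3) = 0.31 × 0.92 × 0.83 = 0.2367
σ²_T = Σσ²ᵢ + 2·Σσ_ij = 2.4762 + 2 × 0.9723 = 4.4208
α = (3/2)·(1 − 2.4762/4.4208) = 0.660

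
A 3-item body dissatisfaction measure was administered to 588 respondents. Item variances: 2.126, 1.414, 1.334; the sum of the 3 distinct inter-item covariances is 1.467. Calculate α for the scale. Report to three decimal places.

sum of item variances = 2.126 + 1.414 + 1.334 = 4.874
Sum of distinct covariances = 1.467
Var(T) = sum of item variances + 2·Σcov = 4.874 + 2 × 1.467 = 7.808
α = (3/2)·(1 − 4.874/7.808) = 0.564

α = 0.564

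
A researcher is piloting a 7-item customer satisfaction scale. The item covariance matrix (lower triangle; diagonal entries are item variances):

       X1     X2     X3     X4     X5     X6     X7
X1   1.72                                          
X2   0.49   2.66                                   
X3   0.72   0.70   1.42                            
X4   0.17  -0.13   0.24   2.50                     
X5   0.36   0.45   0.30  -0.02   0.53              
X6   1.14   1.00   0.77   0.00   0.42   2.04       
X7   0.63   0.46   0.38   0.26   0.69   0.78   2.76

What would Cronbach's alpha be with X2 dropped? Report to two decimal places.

Remaining items: X1, X3, X4, X5, X6, X7 (k = 6).
sum of item variances = 1.72 + 1.42 + 2.50 + 0.53 + 2.04 + 2.76 = 10.97
Var(T) = 10.97 + 2 × 6.84 = 24.65
α (item deleted) = (6/5)·(1 − 10.97/24.65) = 0.67

Cronbach's alpha = 0.67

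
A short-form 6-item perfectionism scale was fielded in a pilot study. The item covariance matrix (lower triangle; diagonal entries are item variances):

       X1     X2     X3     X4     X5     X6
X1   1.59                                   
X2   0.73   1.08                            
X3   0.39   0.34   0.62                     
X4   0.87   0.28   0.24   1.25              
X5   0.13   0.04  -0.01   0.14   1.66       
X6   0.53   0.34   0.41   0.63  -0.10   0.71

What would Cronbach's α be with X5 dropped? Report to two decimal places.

α = 0.81

Remaining items: X1, X2, X3, X4, X6 (k = 5).
Σσᵢ² = 1.59 + 1.08 + 0.62 + 1.25 + 0.71 = 5.25
total variance = 5.25 + 2 × 4.76 = 14.77
α (item deleted) = (5/4)·(1 − 5.25/14.77) = 0.81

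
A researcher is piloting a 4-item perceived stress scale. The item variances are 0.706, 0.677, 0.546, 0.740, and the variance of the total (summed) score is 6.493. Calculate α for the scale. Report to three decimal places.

Σσᵢ² = 0.706 + 0.677 + 0.546 + 0.740 = 2.669
α = (k/(k−1))·(1 − Σσᵢ²/Var(T)) = (4/3)·(1 − 2.669/6.493) = 0.785

α = 0.785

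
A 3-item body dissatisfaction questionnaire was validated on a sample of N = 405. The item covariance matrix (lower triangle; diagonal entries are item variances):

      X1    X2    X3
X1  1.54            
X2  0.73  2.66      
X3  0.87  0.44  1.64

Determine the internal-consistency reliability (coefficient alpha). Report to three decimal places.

ΣVar(i) = 1.54 + 2.66 + 1.64 = 5.84
Sum of off-diagonal covariances = 2.04
total variance = 5.84 + 2 × 2.04 = 9.92
α = (k/(k−1))·(1 − ΣVar(i)/total variance) = (3/2)·(1 − 5.84/9.92) = 0.617

α = 0.617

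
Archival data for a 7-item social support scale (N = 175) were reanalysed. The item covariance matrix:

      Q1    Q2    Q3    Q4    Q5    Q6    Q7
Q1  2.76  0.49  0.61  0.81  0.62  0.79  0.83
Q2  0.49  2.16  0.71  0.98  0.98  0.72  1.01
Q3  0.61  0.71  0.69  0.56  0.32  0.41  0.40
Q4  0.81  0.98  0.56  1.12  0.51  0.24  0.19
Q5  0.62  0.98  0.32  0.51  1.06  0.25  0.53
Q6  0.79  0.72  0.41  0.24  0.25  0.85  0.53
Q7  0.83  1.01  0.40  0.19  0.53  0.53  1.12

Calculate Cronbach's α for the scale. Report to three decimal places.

Σσ²ᵢ = 2.76 + 2.16 + 0.69 + 1.12 + 1.06 + 0.85 + 1.12 = 9.76
Sum of the distinct covariances = 12.49
total variance = 9.76 + 2 × 12.49 = 34.74
α = (k/(k−1))·(1 − Σσ²ᵢ/total variance) = (7/6)·(1 − 9.76/34.74) = 0.839

Cronbach's α = 0.839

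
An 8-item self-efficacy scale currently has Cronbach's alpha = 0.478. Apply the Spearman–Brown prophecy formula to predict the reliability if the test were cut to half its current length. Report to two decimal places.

predicted reliability = 0.31

Length factor m = 1/2
α' = m·α / (1 − (1−m)·α)
   = 1/2 × 0.478 / (1 − (1 − 1/2) × 0.478)
   = 0.2390 / 0.7610 = 0.31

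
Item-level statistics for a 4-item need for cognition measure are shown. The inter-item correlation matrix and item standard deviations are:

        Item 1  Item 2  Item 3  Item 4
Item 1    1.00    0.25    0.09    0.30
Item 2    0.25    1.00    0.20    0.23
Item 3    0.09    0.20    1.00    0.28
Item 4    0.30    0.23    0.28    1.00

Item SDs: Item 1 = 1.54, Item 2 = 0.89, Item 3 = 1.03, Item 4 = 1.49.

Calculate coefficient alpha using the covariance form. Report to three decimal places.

Σσ²ᵢ = 1.54² + 0.89² + 1.03² + 1.49² = 6.4447
Covariances σ_ij = r_ij · s_i · s_j:
  σ(Item 1,Item 2) = 0.25 × 1.54 × 0.89 = 0.3427
  σ(Item 1,Item 3) = 0.09 × 1.54 × 1.03 = 0.1428
  σ(Item 1,Item 4) = 0.30 × 1.54 × 1.49 = 0.6884
  σ(Item 2,Item 3) = 0.20 × 0.89 × 1.03 = 0.1833
  σ(Item 2,Item 4) = 0.23 × 0.89 × 1.49 = 0.3050
  σ(Item 3,Item 4) = 0.28 × 1.03 × 1.49 = 0.4297
σ²_T = Σσ²ᵢ + 2·Σσ_ij = 6.4447 + 2 × 2.0919 = 10.6285
α = (4/3)·(1 − 6.4447/10.6285) = 0.525

coefficient alpha = 0.525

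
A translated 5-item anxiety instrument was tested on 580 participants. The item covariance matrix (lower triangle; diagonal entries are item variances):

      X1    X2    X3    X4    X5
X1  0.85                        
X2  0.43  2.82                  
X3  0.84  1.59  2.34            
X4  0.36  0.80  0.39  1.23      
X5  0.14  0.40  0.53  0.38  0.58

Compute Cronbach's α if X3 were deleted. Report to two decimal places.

Remaining items: X1, X2, X4, X5 (k = 4).
Σσᵢ² = 0.85 + 2.82 + 1.23 + 0.58 = 5.48
σ²_T = 5.48 + 2 × 2.51 = 10.50
α (item deleted) = (4/3)·(1 − 5.48/10.50) = 0.64

α = 0.64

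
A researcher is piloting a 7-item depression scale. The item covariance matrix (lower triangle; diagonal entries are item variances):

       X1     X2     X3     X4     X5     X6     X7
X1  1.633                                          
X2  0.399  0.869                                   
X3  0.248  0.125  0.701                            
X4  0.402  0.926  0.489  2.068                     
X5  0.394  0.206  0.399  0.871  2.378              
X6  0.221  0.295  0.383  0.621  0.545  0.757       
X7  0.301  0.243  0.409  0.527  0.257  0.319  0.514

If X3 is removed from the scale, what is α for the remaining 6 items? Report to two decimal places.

Remaining items: X1, X2, X4, X5, X6, X7 (k = 6).
sum of item variances = 1.633 + 0.869 + 2.068 + 2.378 + 0.757 + 0.514 = 8.219
Var(T) = 8.219 + 2 × 6.527 = 21.273
α (item deleted) = (6/5)·(1 − 8.219/21.273) = 0.74

α = 0.74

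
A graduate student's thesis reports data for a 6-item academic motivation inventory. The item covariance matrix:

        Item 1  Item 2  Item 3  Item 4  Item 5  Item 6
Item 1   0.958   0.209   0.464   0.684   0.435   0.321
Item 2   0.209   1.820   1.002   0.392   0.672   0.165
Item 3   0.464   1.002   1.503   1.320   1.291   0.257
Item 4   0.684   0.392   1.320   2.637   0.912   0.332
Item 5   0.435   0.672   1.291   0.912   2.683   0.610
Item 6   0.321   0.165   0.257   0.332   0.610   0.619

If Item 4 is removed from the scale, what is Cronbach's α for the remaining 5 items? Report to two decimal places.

Remaining items: Item 1, Item 2, Item 3, Item 5, Item 6 (k = 5).
sum of item variances = 0.958 + 1.820 + 1.503 + 2.683 + 0.619 = 7.583
Var(T) = 7.583 + 2 × 5.426 = 18.435
α (item deleted) = (5/4)·(1 − 7.583/18.435) = 0.74

Cronbach's α = 0.74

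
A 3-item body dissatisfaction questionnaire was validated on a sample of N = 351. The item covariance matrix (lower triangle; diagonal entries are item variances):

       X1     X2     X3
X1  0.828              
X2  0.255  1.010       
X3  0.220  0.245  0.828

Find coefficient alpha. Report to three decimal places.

α = 0.526

ΣVar(i) = 0.828 + 1.010 + 0.828 = 2.666
Σ_{i<j} σ_ij = 0.720
σ²_T = 2.666 + 2 × 0.720 = 4.106
α = (k/(k−1))·(1 − ΣVar(i)/σ²_T) = (3/2)·(1 − 2.666/4.106) = 0.526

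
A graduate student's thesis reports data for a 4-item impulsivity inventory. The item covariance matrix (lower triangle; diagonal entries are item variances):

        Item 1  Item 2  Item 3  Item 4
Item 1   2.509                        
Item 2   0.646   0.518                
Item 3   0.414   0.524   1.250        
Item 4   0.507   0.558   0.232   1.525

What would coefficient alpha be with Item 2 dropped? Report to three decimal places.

coefficient alpha = 0.456

Remaining items: Item 1, Item 3, Item 4 (k = 3).
ΣVar(i) = 2.509 + 1.250 + 1.525 = 5.284
total variance = 5.284 + 2 × 1.153 = 7.590
α (item deleted) = (3/2)·(1 − 5.284/7.590) = 0.456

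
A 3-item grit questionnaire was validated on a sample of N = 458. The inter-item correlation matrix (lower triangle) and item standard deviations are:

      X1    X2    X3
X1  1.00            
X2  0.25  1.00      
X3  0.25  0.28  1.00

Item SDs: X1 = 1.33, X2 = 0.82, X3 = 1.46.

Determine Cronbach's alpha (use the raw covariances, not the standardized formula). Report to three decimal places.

Σσ²ᵢ = 1.33² + 0.82² + 1.46² = 4.5729
Covariances σ_ij = r_ij · s_i · s_j:
  σ(X1,X2) = 0.25 × 1.33 × 0.82 = 0.2727
  σ(X1,X3) = 0.25 × 1.33 × 1.46 = 0.4854
  σ(X2,X3) = 0.28 × 0.82 × 1.46 = 0.3352
σ²_T = Σσ²ᵢ + 2·Σσ_ij = 4.5729 + 2 × 1.0933 = 6.7595
α = (3/2)·(1 − 4.5729/6.7595) = 0.485

α = 0.485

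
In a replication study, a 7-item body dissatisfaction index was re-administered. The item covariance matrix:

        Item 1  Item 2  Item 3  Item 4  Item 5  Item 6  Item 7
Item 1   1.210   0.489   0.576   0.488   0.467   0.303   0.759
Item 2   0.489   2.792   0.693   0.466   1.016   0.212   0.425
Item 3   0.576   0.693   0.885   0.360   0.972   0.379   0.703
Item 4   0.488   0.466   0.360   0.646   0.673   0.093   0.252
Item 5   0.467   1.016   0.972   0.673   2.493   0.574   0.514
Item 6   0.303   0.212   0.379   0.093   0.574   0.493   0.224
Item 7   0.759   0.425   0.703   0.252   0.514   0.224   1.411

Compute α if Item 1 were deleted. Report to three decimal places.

α = 0.761

Remaining items: Item 2, Item 3, Item 4, Item 5, Item 6, Item 7 (k = 6).
Σσ²ᵢ = 2.792 + 0.885 + 0.646 + 2.493 + 0.493 + 1.411 = 8.720
Var(T) = 8.720 + 2 × 7.556 = 23.832
α (item deleted) = (6/5)·(1 − 8.720/23.832) = 0.761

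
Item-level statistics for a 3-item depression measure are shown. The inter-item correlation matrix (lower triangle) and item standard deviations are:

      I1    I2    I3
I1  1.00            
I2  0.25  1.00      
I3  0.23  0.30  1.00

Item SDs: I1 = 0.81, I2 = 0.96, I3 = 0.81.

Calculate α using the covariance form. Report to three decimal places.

α = 0.512

Σσ²ᵢ = 0.81² + 0.96² + 0.81² = 2.2338
Covariances σ_ij = r_ij · s_i · s_j:
  σ(I1,I2) = 0.25 × 0.81 × 0.96 = 0.1944
  σ(I1,I3) = 0.23 × 0.81 × 0.81 = 0.1509
  σ(I2,I3) = 0.30 × 0.96 × 0.81 = 0.2333
σ²_T = Σσ²ᵢ + 2·Σσ_ij = 2.2338 + 2 × 0.5786 = 3.3910
α = (3/2)·(1 − 2.2338/3.3910) = 0.512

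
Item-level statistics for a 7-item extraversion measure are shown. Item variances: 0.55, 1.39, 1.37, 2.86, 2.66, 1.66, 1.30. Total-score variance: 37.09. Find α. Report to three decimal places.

α = 0.796

sum of item variances = 0.55 + 1.39 + 1.37 + 2.86 + 2.66 + 1.66 + 1.30 = 11.79
α = (k/(k−1))·(1 − sum of item variances/Var(T)) = (7/6)·(1 − 11.79/37.09) = 0.796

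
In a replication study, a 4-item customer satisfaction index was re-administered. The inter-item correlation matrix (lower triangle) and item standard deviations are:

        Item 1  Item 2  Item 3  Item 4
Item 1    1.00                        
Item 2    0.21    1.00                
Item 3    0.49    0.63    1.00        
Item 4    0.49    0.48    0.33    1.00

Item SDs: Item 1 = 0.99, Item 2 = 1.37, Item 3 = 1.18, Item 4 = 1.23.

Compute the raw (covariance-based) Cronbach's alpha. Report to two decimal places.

Σσ²ᵢ = 0.99² + 1.37² + 1.18² + 1.23² = 5.7623
Covariances σ_ij = r_ij · s_i · s_j:
  σ(Item 1,Item 2) = 0.21 × 0.99 × 1.37 = 0.2848
  σ(Item 1,Item 3) = 0.49 × 0.99 × 1.18 = 0.5724
  σ(Item 1,Item 4) = 0.49 × 0.99 × 1.23 = 0.5967
  σ(Item 2,Item 3) = 0.63 × 1.37 × 1.18 = 1.0185
  σ(Item 2,Item 4) = 0.48 × 1.37 × 1.23 = 0.8088
  σ(Item 3,Item 4) = 0.33 × 1.18 × 1.23 = 0.4790
σ²_T = Σσ²ᵢ + 2·Σσ_ij = 5.7623 + 2 × 3.7602 = 13.2827
α = (4/3)·(1 − 5.7623/13.2827) = 0.75

α = 0.75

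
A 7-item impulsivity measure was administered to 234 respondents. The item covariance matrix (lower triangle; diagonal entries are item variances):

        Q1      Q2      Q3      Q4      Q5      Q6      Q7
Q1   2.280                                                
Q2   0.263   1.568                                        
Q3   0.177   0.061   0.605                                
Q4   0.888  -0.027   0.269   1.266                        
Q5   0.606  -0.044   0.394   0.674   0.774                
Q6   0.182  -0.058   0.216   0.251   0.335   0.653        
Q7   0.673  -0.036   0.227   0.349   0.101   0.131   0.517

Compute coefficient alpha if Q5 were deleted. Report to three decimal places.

Remaining items: Q1, Q2, Q3, Q4, Q6, Q7 (k = 6).
sum of item variances = 2.280 + 1.568 + 0.605 + 1.266 + 0.653 + 0.517 = 6.889
σ²_T = 6.889 + 2 × 3.566 = 14.021
α (item deleted) = (6/5)·(1 − 6.889/14.021) = 0.610

α = 0.610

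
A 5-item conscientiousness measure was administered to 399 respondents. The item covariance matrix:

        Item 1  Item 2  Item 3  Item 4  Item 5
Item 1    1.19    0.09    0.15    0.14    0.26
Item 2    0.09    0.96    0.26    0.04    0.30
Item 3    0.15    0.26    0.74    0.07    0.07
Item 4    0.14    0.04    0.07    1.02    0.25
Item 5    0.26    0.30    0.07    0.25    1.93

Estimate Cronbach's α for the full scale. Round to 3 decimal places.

Cronbach's α = 0.448

Σσᵢ² = 1.19 + 0.96 + 0.74 + 1.02 + 1.93 = 5.84
Σ_{i<j} σ_ij = 1.63
σ²_total = 5.84 + 2 × 1.63 = 9.10
α = (k/(k−1))·(1 − Σσᵢ²/σ²_total) = (5/4)·(1 − 5.84/9.10) = 0.448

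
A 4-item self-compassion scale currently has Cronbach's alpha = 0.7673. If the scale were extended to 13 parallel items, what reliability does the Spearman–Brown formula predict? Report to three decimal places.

Length factor m = 13/4 = 3.2500
α' = m·α / (1 + (m−1)·α)
   = 13/4 × 0.7673 / (1 + (13/4 − 1) × 0.7673)
   = 2.4937 / 2.7264 = 0.915

predicted reliability = 0.915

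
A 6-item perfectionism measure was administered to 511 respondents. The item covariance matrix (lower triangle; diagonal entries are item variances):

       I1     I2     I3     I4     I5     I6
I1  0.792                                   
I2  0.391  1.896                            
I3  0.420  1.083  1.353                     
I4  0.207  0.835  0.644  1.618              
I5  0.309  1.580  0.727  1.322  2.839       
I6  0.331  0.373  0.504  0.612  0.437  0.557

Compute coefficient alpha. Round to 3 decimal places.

ΣVar(i) = 0.792 + 1.896 + 1.353 + 1.618 + 2.839 + 0.557 = 9.055
Σ_{i<j} σ_ij = 9.775
Var(T) = 9.055 + 2 × 9.775 = 28.605
α = (k/(k−1))·(1 − ΣVar(i)/Var(T)) = (6/5)·(1 − 9.055/28.605) = 0.820

coefficient alpha = 0.820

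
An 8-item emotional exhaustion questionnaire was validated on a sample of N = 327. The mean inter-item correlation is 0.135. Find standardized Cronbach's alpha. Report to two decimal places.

standardized Cronbach's alpha = 0.56

Standardized α = k·r̄ / (1 + (k−1)·r̄) = 8 × 0.135 / (1 + 7 × 0.135)
  = 1.0800 / 1.9450 = 0.56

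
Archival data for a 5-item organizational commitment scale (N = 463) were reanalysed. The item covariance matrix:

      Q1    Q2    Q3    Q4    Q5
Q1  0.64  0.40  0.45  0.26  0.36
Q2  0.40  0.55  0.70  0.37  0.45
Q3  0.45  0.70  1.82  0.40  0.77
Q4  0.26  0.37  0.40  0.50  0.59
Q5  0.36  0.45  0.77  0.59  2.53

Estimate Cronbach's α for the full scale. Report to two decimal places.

sum of item variances = 0.64 + 0.55 + 1.82 + 0.50 + 2.53 = 6.04
Σ_{i<j} σ_ij = 4.75
Var(T) = 6.04 + 2 × 4.75 = 15.54
α = (k/(k−1))·(1 − sum of item variances/Var(T)) = (5/4)·(1 − 6.04/15.54) = 0.76

Cronbach's α = 0.76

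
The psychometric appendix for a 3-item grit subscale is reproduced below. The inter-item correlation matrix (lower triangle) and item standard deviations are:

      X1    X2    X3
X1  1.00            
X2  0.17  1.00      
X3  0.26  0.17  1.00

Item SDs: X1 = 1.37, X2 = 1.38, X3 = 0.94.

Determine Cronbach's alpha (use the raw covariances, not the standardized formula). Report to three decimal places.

Σσ²ᵢ = 1.37² + 1.38² + 0.94² = 4.6649
Covariances σ_ij = r_ij · s_i · s_j:
  σ(X1,X2) = 0.17 × 1.37 × 1.38 = 0.3214
  σ(X1,X3) = 0.26 × 1.37 × 0.94 = 0.3348
  σ(X2,X3) = 0.17 × 1.38 × 0.94 = 0.2205
σ²_T = Σσ²ᵢ + 2·Σσ_ij = 4.6649 + 2 × 0.8767 = 6.4183
α = (3/2)·(1 − 4.6649/6.4183) = 0.410

Cronbach's alpha = 0.410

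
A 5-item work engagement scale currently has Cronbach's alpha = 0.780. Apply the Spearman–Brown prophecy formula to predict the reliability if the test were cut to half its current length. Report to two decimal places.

predicted reliability = 0.64

Length factor m = 1/2
α' = m·α / (1 − (1−m)·α)
   = 1/2 × 0.780 / (1 − (1 − 1/2) × 0.780)
   = 0.3900 / 0.6100 = 0.64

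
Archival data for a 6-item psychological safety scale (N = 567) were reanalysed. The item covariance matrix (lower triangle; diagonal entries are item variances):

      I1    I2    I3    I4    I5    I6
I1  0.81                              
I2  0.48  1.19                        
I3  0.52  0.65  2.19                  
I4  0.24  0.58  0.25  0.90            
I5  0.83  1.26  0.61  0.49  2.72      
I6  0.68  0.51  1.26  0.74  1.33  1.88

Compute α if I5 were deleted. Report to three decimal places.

α = 0.786

Remaining items: I1, I2, I3, I4, I6 (k = 5).
Σσᵢ² = 0.81 + 1.19 + 2.19 + 0.90 + 1.88 = 6.97
Var(T) = 6.97 + 2 × 5.91 = 18.79
α (item deleted) = (5/4)·(1 − 6.97/18.79) = 0.786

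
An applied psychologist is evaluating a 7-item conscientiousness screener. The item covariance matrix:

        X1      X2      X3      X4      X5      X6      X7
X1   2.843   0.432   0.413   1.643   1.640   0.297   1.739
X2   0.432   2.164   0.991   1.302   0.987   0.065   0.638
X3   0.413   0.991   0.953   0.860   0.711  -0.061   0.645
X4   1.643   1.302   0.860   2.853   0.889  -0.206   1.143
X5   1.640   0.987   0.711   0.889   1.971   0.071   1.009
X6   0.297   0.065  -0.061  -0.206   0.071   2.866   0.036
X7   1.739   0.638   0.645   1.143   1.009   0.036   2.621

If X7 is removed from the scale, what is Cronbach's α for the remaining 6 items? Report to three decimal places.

Cronbach's α = 0.714

Remaining items: X1, X2, X3, X4, X5, X6 (k = 6).
sum of item variances = 2.843 + 2.164 + 0.953 + 2.853 + 1.971 + 2.866 = 13.650
Var(T) = 13.650 + 2 × 10.034 = 33.718
α (item deleted) = (6/5)·(1 − 13.650/33.718) = 0.714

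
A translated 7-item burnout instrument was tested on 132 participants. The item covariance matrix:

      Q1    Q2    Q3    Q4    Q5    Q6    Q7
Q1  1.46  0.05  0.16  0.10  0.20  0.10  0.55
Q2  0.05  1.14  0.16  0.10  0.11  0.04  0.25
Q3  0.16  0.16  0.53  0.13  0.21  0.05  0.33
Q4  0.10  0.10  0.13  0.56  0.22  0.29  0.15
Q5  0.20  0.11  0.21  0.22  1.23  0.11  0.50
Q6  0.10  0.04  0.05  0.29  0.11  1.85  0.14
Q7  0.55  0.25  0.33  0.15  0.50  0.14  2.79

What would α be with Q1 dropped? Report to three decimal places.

Remaining items: Q2, Q3, Q4, Q5, Q6, Q7 (k = 6).
Σσ²ᵢ = 1.14 + 0.53 + 0.56 + 1.23 + 1.85 + 2.79 = 8.10
Var(T) = 8.10 + 2 × 2.79 = 13.68
α (item deleted) = (6/5)·(1 − 8.10/13.68) = 0.489

α = 0.489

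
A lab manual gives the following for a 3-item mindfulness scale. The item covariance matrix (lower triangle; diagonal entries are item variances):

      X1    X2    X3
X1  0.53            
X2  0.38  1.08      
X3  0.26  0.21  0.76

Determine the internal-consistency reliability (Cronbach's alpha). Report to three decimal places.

α = 0.627

sum of item variances = 0.53 + 1.08 + 0.76 = 2.37
Σ_{i<j} σ_ij = 0.85
Var(T) = 2.37 + 2 × 0.85 = 4.07
α = (k/(k−1))·(1 − sum of item variances/Var(T)) = (3/2)·(1 − 2.37/4.07) = 0.627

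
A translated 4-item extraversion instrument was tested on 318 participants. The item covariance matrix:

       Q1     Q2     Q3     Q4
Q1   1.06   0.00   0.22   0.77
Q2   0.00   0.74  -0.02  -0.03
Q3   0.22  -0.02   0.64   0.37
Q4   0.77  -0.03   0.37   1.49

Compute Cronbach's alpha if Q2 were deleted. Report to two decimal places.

Remaining items: Q1, Q3, Q4 (k = 3).
Σσ²ᵢ = 1.06 + 0.64 + 1.49 = 3.19
σ²_T = 3.19 + 2 × 1.36 = 5.91
α (item deleted) = (3/2)·(1 − 3.19/5.91) = 0.69

α = 0.69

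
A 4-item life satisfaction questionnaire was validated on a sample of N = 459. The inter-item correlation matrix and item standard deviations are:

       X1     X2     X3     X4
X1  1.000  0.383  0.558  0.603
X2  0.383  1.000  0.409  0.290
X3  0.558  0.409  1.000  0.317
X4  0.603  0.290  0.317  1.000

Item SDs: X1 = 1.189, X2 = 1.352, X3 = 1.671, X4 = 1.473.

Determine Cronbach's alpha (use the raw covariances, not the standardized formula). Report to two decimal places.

Σσ²ᵢ = 1.189² + 1.352² + 1.671² + 1.473² = 8.2036
Covariances σ_ij = r_ij · s_i · s_j:
  σ(X1,X2) = 0.383 × 1.189 × 1.352 = 0.6157
  σ(X1,X3) = 0.558 × 1.189 × 1.671 = 1.1086
  σ(X1,X4) = 0.603 × 1.189 × 1.473 = 1.0561
  σ(X2,X3) = 0.409 × 1.352 × 1.671 = 0.9240
  σ(X2,X4) = 0.290 × 1.352 × 1.473 = 0.5775
  σ(X3,X4) = 0.317 × 1.671 × 1.473 = 0.7803
σ²_T = Σσ²ᵢ + 2·Σσ_ij = 8.2036 + 2 × 5.0622 = 18.3280
α = (4/3)·(1 − 8.2036/18.3280) = 0.74

α = 0.74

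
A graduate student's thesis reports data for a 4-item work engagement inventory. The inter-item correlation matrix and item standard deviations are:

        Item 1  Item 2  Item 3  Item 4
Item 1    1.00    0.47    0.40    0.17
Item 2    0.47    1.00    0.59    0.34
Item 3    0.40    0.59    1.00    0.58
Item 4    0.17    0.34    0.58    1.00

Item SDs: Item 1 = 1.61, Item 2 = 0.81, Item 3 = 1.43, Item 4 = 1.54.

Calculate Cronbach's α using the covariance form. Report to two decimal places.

Σσ²ᵢ = 1.61² + 0.81² + 1.43² + 1.54² = 7.6647
Covariances σ_ij = r_ij · s_i · s_j:
  σ(Item 1,Item 2) = 0.47 × 1.61 × 0.81 = 0.6129
  σ(Item 1,Item 3) = 0.40 × 1.61 × 1.43 = 0.9209
  σ(Item 1,Item 4) = 0.17 × 1.61 × 1.54 = 0.4215
  σ(Item 2,Item 3) = 0.59 × 0.81 × 1.43 = 0.6834
  σ(Item 2,Item 4) = 0.34 × 0.81 × 1.54 = 0.4241
  σ(Item 3,Item 4) = 0.58 × 1.43 × 1.54 = 1.2773
σ²_T = Σσ²ᵢ + 2·Σσ_ij = 7.6647 + 2 × 4.3401 = 16.3449
α = (4/3)·(1 − 7.6647/16.3449) = 0.71

α = 0.71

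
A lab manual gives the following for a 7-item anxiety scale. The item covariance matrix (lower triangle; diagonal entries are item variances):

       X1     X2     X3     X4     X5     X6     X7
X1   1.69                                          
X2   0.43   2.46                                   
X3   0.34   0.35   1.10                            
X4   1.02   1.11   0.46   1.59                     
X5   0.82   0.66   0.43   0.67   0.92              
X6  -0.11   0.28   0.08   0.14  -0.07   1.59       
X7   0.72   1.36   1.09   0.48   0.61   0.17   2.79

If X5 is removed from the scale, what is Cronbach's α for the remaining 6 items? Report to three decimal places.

Remaining items: X1, X2, X3, X4, X6, X7 (k = 6).
Σσ²ᵢ = 1.69 + 2.46 + 1.10 + 1.59 + 1.59 + 2.79 = 11.22
σ²_T = 11.22 + 2 × 7.92 = 27.06
α (item deleted) = (6/5)·(1 − 11.22/27.06) = 0.702

Cronbach's α = 0.702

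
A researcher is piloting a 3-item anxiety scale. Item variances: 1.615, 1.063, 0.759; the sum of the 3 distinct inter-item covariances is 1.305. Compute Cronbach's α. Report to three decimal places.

Cronbach's α = 0.647

ΣVar(i) = 1.615 + 1.063 + 0.759 = 3.437
Sum of distinct covariances = 1.305
Var(T) = ΣVar(i) + 2·Σcov = 3.437 + 2 × 1.305 = 6.047
α = (3/2)·(1 − 3.437/6.047) = 0.647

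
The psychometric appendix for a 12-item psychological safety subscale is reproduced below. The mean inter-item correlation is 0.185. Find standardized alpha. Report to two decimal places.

Standardized α = k·r̄ / (1 + (k−1)·r̄) = 12 × 0.185 / (1 + 11 × 0.185)
  = 2.2200 / 3.0350 = 0.73

standardized alpha = 0.73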